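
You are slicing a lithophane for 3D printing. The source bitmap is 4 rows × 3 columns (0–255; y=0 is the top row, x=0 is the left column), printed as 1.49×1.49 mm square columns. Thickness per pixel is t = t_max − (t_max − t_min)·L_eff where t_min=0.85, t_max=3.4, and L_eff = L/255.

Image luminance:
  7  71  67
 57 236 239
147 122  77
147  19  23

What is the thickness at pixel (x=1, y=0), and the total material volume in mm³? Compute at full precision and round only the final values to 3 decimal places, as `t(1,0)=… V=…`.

t(1,0)=2.690 V=63.672

span = t_max - t_min = 3.4 - 0.85 = 2.550
L(1,0) = 71, L_eff = 71/255 = 0.278431
t(1,0) = 3.4 - 2.550·0.278431 = 2.690
Σt over all 4·3 pixels = 28.68
V = pitch²·Σt = 1.49²·28.68 = 63.672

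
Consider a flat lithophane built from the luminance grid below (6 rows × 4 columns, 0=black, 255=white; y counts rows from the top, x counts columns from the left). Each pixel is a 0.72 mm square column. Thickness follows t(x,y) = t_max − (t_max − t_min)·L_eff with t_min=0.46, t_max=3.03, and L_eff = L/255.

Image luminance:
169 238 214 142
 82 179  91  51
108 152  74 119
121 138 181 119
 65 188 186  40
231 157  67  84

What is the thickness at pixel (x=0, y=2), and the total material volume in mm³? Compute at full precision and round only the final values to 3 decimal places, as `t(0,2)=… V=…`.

span = t_max - t_min = 3.03 - 0.46 = 2.570
L(0,2) = 108, L_eff = 108/255 = 0.423529
t(0,2) = 3.03 - 2.570·0.423529 = 1.942
Σt over all 6·4 pixels = 15191/375 ≈ 40.5093333
V = pitch²·Σt = 0.72²·15191/375 = 21.000

t(0,2)=1.942 V=21.000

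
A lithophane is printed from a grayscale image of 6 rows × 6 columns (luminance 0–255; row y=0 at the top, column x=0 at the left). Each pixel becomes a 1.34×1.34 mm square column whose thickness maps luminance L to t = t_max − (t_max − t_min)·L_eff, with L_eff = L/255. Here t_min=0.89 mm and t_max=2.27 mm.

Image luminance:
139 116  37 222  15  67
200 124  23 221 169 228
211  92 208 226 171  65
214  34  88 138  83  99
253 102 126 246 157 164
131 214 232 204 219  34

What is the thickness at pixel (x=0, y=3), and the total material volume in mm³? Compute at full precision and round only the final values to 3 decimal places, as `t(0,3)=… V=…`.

span = t_max - t_min = 2.27 - 0.89 = 1.380
L(0,3) = 214, L_eff = 214/255 = 0.839216
t(0,3) = 2.27 - 1.380·0.839216 = 1.112
Σt over all 6·6 pixels = 113027/2125 ≈ 53.1891765
V = pitch²·Σt = 1.34²·113027/2125 = 95.506

t(0,3)=1.112 V=95.506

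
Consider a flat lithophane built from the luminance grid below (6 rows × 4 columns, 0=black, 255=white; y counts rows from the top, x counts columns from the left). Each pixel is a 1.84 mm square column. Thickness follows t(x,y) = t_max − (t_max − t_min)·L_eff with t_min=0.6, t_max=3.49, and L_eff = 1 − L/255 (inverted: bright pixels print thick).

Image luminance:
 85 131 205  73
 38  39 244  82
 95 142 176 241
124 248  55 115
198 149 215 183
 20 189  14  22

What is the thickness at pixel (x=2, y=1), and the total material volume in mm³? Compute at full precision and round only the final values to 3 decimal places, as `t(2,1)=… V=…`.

span = t_max - t_min = 3.49 - 0.6 = 2.890
L(2,1) = 244, L_eff = 1 - 244/255 = 0.043137 (inverted)
t(2,1) = 3.49 - 2.890·0.043137 = 3.365
Σt over all 6·4 pixels = 74011/1500 ≈ 49.3406667
V = pitch²·Σt = 1.84²·74011/1500 = 167.048

t(2,1)=3.365 V=167.048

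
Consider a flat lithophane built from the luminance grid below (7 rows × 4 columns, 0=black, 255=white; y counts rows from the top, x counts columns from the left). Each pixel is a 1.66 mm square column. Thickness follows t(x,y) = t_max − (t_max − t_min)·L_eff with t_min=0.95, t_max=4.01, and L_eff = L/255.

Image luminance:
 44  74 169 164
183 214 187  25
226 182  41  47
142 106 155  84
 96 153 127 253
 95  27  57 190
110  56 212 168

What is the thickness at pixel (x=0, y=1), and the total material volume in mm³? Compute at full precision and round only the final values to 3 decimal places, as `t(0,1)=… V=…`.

span = t_max - t_min = 4.01 - 0.95 = 3.060
L(0,1) = 183, L_eff = 183/255 = 0.717647
t(0,1) = 4.01 - 3.060·0.717647 = 1.814
Σt over all 7·4 pixels = 69.236
V = pitch²·Σt = 1.66²·69.236 = 190.787

t(0,1)=1.814 V=190.787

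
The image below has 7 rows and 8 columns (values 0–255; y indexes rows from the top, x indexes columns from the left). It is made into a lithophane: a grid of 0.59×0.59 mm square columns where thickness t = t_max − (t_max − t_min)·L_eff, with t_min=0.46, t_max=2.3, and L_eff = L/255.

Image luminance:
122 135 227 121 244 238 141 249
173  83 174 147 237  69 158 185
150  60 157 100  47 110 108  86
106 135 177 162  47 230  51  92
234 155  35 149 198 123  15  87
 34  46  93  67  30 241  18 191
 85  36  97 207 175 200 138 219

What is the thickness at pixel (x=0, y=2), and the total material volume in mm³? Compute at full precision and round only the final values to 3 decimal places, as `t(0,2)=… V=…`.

span = t_max - t_min = 2.3 - 0.46 = 1.840
L(0,2) = 150, L_eff = 150/255 = 0.588235
t(0,2) = 2.3 - 1.840·0.588235 = 1.218
Σt over all 7·8 pixels = 480976/6375 ≈ 75.4472157
V = pitch²·Σt = 0.59²·480976/6375 = 26.263

t(0,2)=1.218 V=26.263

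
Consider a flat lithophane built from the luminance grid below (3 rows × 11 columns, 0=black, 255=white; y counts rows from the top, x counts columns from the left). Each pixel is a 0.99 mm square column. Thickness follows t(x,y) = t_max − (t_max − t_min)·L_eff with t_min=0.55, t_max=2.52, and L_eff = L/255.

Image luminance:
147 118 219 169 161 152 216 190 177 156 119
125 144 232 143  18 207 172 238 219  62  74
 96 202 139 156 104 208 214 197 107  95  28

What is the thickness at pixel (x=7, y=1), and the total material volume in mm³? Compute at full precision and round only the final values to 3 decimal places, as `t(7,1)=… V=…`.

t(7,1)=0.681 V=43.616

span = t_max - t_min = 2.52 - 0.55 = 1.970
L(7,1) = 238, L_eff = 238/255 = 0.933333
t(7,1) = 2.52 - 1.970·0.933333 = 0.681
Σt over all 3·11 pixels = 94566/2125 ≈ 44.5016471
V = pitch²·Σt = 0.99²·94566/2125 = 43.616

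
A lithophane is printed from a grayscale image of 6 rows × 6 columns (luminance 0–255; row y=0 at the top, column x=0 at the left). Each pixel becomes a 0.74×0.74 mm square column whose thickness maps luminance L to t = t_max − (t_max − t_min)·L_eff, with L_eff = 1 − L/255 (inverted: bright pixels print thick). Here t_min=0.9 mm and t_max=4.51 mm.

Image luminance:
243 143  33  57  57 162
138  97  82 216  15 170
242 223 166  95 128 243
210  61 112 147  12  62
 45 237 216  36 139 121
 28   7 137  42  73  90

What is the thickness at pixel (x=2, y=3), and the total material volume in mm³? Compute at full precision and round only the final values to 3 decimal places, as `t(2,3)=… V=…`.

t(2,3)=2.486 V=50.961

span = t_max - t_min = 4.51 - 0.9 = 3.610
L(2,3) = 112, L_eff = 1 - 112/255 = 0.560784 (inverted)
t(2,3) = 4.51 - 3.610·0.560784 = 2.486
Σt over all 6·6 pixels = 474617/5100 ≈ 93.0621569
V = pitch²·Σt = 0.74²·474617/5100 = 50.961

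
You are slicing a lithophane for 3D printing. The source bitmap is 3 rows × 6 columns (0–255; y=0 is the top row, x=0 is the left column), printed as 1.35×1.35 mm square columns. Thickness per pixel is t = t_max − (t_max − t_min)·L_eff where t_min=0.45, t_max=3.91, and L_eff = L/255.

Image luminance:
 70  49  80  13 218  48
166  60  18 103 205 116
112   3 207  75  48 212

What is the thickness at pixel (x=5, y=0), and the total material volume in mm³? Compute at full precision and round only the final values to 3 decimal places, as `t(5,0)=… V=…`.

t(5,0)=3.259 V=83.681

span = t_max - t_min = 3.91 - 0.45 = 3.460
L(5,0) = 48, L_eff = 48/255 = 0.188235
t(5,0) = 3.91 - 3.460·0.188235 = 3.259
Σt over all 3·6 pixels = 97571/2125 ≈ 45.9157647
V = pitch²·Σt = 1.35²·97571/2125 = 83.681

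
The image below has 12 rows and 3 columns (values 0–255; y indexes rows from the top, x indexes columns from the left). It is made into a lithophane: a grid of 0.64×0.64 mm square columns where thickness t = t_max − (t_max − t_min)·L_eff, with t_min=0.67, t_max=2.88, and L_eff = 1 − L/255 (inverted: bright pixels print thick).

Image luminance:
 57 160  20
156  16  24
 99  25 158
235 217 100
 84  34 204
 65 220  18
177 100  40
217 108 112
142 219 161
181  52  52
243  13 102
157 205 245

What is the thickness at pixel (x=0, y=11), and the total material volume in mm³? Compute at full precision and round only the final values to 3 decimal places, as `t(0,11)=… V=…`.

t(0,11)=2.031 V=25.563

span = t_max - t_min = 2.88 - 0.67 = 2.210
L(0,11) = 157, L_eff = 1 - 157/255 = 0.384314 (inverted)
t(0,11) = 2.88 - 2.210·0.384314 = 2.031
Σt over all 12·3 pixels = 46807/750 ≈ 62.4093333
V = pitch²·Σt = 0.64²·46807/750 = 25.563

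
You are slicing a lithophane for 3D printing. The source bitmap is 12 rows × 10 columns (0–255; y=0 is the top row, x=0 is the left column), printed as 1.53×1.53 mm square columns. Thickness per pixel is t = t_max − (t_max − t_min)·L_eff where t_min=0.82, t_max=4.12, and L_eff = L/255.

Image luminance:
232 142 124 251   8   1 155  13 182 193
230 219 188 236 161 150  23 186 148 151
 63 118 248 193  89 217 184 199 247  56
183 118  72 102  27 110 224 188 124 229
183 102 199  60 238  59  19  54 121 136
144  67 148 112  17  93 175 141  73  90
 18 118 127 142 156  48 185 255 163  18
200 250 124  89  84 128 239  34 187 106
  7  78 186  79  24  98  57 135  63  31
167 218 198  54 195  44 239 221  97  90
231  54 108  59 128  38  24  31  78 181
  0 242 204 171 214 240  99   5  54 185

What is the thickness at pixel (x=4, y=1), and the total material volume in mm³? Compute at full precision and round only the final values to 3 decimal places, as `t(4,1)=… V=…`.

t(4,1)=2.036 V=687.390

span = t_max - t_min = 4.12 - 0.82 = 3.300
L(4,1) = 161, L_eff = 161/255 = 0.631373
t(4,1) = 4.12 - 3.300·0.631373 = 2.036
Σt over all 12·10 pixels = 249597/850 ≈ 293.6435294
V = pitch²·Σt = 1.53²·249597/850 = 687.390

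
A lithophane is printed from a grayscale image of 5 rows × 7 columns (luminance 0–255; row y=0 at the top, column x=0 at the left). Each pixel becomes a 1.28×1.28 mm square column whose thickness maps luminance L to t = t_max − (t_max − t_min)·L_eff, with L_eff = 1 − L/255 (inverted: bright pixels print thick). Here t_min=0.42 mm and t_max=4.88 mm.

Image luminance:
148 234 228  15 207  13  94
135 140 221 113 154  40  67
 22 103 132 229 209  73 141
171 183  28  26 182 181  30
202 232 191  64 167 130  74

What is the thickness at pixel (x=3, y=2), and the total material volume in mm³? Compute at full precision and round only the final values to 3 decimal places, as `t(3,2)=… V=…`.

span = t_max - t_min = 4.88 - 0.42 = 4.460
L(3,2) = 229, L_eff = 1 - 229/255 = 0.101961 (inverted)
t(3,2) = 4.88 - 4.460·0.101961 = 4.425
Σt over all 5·7 pixels = 604271/6375 ≈ 94.7876078
V = pitch²·Σt = 1.28²·604271/6375 = 155.300

t(3,2)=4.425 V=155.300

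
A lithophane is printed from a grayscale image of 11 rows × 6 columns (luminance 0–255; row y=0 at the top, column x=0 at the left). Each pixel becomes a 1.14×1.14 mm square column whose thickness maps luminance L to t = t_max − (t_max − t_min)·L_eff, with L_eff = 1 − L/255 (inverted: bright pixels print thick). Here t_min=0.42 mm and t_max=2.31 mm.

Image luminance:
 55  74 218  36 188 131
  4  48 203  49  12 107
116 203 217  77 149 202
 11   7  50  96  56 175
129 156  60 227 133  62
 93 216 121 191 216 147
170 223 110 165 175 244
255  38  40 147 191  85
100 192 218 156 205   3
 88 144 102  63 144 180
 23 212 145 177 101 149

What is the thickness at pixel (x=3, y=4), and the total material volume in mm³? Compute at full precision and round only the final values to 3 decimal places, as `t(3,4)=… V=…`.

t(3,4)=2.102 V=117.707

span = t_max - t_min = 2.31 - 0.42 = 1.890
L(3,4) = 227, L_eff = 1 - 227/255 = 0.109804 (inverted)
t(3,4) = 2.31 - 1.890·0.109804 = 2.102
Σt over all 11·6 pixels = 38493/425 ≈ 90.5717647
V = pitch²·Σt = 1.14²·38493/425 = 117.707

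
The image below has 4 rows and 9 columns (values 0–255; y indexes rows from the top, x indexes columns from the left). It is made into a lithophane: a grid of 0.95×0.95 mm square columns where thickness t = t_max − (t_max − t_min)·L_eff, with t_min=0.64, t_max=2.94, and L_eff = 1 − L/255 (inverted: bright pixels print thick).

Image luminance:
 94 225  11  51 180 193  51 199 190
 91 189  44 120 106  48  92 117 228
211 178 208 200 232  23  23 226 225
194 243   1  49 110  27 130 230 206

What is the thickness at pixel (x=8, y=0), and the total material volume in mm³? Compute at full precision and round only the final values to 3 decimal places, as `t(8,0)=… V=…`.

t(8,0)=2.354 V=61.047

span = t_max - t_min = 2.94 - 0.64 = 2.300
L(8,0) = 190, L_eff = 1 - 190/255 = 0.254902 (inverted)
t(8,0) = 2.94 - 2.300·0.254902 = 2.354
Σt over all 4·9 pixels = 172487/2550 ≈ 67.6419608
V = pitch²·Σt = 0.95²·172487/2550 = 61.047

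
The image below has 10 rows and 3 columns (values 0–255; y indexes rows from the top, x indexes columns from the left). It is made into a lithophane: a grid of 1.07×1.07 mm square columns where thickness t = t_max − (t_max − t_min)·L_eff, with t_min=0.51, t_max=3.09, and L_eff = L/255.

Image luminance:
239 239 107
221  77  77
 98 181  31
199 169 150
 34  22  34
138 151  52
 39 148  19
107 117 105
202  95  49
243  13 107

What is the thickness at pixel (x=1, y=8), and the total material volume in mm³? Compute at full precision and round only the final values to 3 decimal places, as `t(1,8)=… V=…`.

span = t_max - t_min = 3.09 - 0.51 = 2.580
L(1,8) = 95, L_eff = 95/255 = 0.372549
t(1,8) = 3.09 - 2.580·0.372549 = 2.129
Σt over all 10·3 pixels = 122533/2125 ≈ 57.6625882
V = pitch²·Σt = 1.07²·122533/2125 = 66.018

t(1,8)=2.129 V=66.018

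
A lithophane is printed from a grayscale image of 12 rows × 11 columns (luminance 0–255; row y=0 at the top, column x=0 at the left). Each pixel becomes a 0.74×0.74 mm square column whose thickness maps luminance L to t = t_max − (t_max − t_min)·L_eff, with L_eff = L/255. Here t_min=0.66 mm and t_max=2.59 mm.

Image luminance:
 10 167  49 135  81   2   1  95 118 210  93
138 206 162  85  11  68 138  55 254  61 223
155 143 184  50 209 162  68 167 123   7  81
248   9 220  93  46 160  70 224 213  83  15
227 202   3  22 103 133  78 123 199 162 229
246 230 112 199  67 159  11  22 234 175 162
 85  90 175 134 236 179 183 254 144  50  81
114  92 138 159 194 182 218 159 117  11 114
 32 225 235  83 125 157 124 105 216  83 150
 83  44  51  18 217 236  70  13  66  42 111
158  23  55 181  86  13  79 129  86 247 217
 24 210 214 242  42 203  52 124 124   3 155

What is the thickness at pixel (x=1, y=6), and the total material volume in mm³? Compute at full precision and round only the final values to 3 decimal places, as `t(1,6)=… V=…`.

t(1,6)=1.909 V=119.027

span = t_max - t_min = 2.59 - 0.66 = 1.930
L(1,6) = 90, L_eff = 90/255 = 0.352941
t(1,6) = 2.59 - 1.930·0.352941 = 1.909
Σt over all 12·11 pixels = 461892/2125 ≈ 217.3609412
V = pitch²·Σt = 0.74²·461892/2125 = 119.027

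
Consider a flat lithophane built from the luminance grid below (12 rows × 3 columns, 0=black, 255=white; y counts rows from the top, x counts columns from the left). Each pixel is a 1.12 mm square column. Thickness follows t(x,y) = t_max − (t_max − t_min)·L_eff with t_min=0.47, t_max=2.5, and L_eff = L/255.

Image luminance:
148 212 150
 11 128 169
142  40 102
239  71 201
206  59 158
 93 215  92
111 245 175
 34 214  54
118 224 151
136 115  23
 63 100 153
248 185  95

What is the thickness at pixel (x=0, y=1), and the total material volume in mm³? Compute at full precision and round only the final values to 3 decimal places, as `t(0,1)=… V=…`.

t(0,1)=2.412 V=64.164

span = t_max - t_min = 2.5 - 0.47 = 2.030
L(0,1) = 11, L_eff = 11/255 = 0.043137
t(0,1) = 2.5 - 2.030·0.043137 = 2.412
Σt over all 12·3 pixels = 65218/1275 ≈ 51.1513725
V = pitch²·Σt = 1.12²·65218/1275 = 64.164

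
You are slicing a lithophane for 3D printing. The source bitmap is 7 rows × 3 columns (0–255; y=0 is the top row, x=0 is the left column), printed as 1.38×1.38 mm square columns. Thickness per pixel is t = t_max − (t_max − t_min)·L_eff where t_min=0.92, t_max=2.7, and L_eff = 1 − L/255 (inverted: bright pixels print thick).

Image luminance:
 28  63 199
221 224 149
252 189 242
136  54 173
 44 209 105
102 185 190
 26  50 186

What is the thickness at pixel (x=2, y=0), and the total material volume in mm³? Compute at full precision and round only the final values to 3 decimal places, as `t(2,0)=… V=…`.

span = t_max - t_min = 2.7 - 0.92 = 1.780
L(2,0) = 199, L_eff = 1 - 199/255 = 0.219608 (inverted)
t(2,0) = 2.7 - 1.780·0.219608 = 2.309
Σt over all 7·3 pixels = 171911/4250 ≈ 40.4496471
V = pitch²·Σt = 1.38²·171911/4250 = 77.032

t(2,0)=2.309 V=77.032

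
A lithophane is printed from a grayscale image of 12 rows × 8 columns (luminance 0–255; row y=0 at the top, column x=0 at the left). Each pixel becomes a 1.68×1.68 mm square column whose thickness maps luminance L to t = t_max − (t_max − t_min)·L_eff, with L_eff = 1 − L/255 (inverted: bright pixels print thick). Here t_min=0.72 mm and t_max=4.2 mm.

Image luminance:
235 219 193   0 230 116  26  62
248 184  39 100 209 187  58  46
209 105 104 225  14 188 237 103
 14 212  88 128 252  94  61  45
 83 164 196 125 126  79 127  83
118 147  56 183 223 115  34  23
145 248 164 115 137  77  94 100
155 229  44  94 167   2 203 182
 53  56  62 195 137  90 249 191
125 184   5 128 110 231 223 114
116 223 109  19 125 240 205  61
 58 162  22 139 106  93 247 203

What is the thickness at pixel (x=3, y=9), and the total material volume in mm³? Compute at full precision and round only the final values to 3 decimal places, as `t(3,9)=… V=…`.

t(3,9)=2.467 V=678.478

span = t_max - t_min = 4.2 - 0.72 = 3.480
L(3,9) = 128, L_eff = 1 - 128/255 = 0.498039 (inverted)
t(3,9) = 4.2 - 3.480·0.498039 = 2.467
Σt over all 12·8 pixels = 102166/425 ≈ 240.3905882
V = pitch²·Σt = 1.68²·102166/425 = 678.478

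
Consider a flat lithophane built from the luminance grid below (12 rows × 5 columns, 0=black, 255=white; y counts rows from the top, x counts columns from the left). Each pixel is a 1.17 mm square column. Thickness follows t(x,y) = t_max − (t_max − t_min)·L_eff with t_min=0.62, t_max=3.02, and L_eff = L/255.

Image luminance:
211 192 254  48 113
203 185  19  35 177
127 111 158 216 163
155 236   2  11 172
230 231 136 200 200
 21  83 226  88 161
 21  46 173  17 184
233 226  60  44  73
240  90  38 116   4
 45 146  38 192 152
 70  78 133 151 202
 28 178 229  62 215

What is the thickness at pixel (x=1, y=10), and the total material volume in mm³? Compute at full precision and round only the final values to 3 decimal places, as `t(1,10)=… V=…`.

t(1,10)=2.286 V=146.933

span = t_max - t_min = 3.02 - 0.62 = 2.400
L(1,10) = 78, L_eff = 78/255 = 0.305882
t(1,10) = 3.02 - 2.400·0.305882 = 2.286
Σt over all 12·5 pixels = 45618/425 ≈ 107.3364706
V = pitch²·Σt = 1.17²·45618/425 = 146.933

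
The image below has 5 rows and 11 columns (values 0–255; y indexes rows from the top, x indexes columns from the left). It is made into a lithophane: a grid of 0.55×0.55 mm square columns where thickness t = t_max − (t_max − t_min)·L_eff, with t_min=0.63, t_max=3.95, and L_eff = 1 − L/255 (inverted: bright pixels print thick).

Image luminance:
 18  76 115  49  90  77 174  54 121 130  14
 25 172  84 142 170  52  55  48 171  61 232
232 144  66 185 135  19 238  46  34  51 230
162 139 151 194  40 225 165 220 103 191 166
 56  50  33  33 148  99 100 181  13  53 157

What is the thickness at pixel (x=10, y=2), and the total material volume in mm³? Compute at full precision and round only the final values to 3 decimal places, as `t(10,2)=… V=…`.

t(10,2)=3.625 V=34.857

span = t_max - t_min = 3.95 - 0.63 = 3.320
L(10,2) = 230, L_eff = 1 - 230/255 = 0.098039 (inverted)
t(10,2) = 3.95 - 3.320·0.098039 = 3.625
Σt over all 5·11 pixels = 979441/8500 ≈ 115.2283529
V = pitch²·Σt = 0.55²·979441/8500 = 34.857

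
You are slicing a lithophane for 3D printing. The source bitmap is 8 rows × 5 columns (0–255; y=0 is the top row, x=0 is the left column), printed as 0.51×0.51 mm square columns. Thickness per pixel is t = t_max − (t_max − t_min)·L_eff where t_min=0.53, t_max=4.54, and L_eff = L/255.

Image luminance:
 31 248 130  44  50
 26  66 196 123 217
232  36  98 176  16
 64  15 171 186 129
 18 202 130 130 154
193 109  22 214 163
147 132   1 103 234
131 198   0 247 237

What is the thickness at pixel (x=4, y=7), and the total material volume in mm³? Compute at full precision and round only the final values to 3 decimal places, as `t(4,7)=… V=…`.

t(4,7)=0.813 V=26.705

span = t_max - t_min = 4.54 - 0.53 = 4.010
L(4,7) = 237, L_eff = 237/255 = 0.929412
t(4,7) = 4.54 - 4.010·0.929412 = 0.813
Σt over all 8·5 pixels = 872727/8500 ≈ 102.6737647
V = pitch²·Σt = 0.51²·872727/8500 = 26.705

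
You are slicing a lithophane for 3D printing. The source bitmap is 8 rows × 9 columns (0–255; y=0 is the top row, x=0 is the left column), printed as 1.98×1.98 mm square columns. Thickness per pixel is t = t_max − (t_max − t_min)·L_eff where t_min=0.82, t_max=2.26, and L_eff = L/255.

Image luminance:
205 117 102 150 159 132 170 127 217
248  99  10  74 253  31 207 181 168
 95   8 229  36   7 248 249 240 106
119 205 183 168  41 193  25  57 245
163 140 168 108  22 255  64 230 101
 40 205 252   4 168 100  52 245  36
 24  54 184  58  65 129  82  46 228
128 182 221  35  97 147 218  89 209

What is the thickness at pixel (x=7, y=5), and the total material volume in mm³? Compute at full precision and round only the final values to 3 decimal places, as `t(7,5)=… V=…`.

t(7,5)=0.876 V=424.222

span = t_max - t_min = 2.26 - 0.82 = 1.440
L(7,5) = 245, L_eff = 245/255 = 0.960784
t(7,5) = 2.26 - 1.440·0.960784 = 0.876
Σt over all 8·9 pixels = 229944/2125 ≈ 108.2089412
V = pitch²·Σt = 1.98²·229944/2125 = 424.222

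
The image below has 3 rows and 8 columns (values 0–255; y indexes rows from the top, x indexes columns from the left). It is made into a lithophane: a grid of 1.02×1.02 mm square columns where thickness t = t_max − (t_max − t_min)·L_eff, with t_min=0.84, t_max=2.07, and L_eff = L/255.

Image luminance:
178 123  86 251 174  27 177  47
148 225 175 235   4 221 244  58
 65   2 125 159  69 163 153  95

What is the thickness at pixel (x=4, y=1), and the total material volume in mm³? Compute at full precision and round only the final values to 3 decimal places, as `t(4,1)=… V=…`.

t(4,1)=2.051 V=35.608

span = t_max - t_min = 2.07 - 0.84 = 1.230
L(4,1) = 4, L_eff = 4/255 = 0.015686
t(4,1) = 2.07 - 1.230·0.015686 = 2.051
Σt over all 3·8 pixels = 72729/2125 ≈ 34.2254118
V = pitch²·Σt = 1.02²·72729/2125 = 35.608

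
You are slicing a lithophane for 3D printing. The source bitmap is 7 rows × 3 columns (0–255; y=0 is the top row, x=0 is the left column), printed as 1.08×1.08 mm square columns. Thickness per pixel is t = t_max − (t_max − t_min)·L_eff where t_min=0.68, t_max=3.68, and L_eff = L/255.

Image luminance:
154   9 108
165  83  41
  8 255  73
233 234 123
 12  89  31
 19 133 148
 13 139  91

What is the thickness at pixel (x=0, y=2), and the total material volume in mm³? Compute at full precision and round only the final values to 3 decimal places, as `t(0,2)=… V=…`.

t(0,2)=3.586 V=60.485

span = t_max - t_min = 3.68 - 0.68 = 3.000
L(0,2) = 8, L_eff = 8/255 = 0.031373
t(0,2) = 3.68 - 3.000·0.031373 = 3.586
Σt over all 7·3 pixels = 22039/425 ≈ 51.8564706
V = pitch²·Σt = 1.08²·22039/425 = 60.485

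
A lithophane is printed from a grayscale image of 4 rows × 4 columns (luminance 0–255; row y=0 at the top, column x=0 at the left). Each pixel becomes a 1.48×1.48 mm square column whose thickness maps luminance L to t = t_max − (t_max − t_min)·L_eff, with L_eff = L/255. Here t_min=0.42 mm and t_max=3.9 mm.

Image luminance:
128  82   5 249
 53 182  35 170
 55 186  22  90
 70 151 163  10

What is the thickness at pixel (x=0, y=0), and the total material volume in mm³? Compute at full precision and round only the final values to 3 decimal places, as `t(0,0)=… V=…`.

t(0,0)=2.153 V=87.328

span = t_max - t_min = 3.9 - 0.42 = 3.480
L(0,0) = 128, L_eff = 128/255 = 0.501961
t(0,0) = 3.9 - 3.480·0.501961 = 2.153
Σt over all 4·4 pixels = 84721/2125 ≈ 39.8687059
V = pitch²·Σt = 1.48²·84721/2125 = 87.328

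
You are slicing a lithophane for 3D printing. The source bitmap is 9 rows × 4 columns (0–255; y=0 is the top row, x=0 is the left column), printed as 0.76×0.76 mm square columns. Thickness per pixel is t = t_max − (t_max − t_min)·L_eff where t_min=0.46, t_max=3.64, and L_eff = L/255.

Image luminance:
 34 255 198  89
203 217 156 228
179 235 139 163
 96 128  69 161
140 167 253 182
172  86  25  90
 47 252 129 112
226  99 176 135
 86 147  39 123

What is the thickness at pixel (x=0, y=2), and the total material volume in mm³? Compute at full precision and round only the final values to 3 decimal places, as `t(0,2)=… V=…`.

t(0,2)=1.408 V=37.974

span = t_max - t_min = 3.64 - 0.46 = 3.180
L(0,2) = 179, L_eff = 179/255 = 0.701961
t(0,2) = 3.64 - 3.180·0.701961 = 1.408
Σt over all 9·4 pixels = 65.744
V = pitch²·Σt = 0.76²·65.744 = 37.974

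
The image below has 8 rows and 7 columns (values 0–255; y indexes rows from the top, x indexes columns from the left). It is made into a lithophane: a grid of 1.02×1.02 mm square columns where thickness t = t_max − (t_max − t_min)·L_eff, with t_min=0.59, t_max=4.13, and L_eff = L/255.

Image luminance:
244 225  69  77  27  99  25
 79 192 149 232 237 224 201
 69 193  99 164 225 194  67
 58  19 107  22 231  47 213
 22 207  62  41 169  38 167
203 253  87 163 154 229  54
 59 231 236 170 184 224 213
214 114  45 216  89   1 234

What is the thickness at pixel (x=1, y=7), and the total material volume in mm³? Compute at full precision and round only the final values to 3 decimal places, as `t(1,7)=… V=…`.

span = t_max - t_min = 4.13 - 0.59 = 3.540
L(1,7) = 114, L_eff = 114/255 = 0.447059
t(1,7) = 4.13 - 3.540·0.447059 = 2.547
Σt over all 8·7 pixels = 518787/4250 ≈ 122.0675294
V = pitch²·Σt = 1.02²·518787/4250 = 126.999

t(1,7)=2.547 V=126.999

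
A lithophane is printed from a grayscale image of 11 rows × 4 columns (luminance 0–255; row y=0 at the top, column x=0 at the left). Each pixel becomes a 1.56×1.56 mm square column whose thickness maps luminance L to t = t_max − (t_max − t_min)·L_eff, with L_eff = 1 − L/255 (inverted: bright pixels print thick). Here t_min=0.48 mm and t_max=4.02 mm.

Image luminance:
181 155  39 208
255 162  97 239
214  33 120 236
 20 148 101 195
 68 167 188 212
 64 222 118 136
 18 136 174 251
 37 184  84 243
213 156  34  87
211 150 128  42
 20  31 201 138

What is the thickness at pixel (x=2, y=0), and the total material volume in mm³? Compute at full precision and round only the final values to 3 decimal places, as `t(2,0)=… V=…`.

span = t_max - t_min = 4.02 - 0.48 = 3.540
L(2,0) = 39, L_eff = 1 - 39/255 = 0.847059 (inverted)
t(2,0) = 4.02 - 3.540·0.847059 = 1.021
Σt over all 11·4 pixels = 225302/2125 ≈ 106.0244706
V = pitch²·Σt = 1.56²·225302/2125 = 258.021

t(2,0)=1.021 V=258.021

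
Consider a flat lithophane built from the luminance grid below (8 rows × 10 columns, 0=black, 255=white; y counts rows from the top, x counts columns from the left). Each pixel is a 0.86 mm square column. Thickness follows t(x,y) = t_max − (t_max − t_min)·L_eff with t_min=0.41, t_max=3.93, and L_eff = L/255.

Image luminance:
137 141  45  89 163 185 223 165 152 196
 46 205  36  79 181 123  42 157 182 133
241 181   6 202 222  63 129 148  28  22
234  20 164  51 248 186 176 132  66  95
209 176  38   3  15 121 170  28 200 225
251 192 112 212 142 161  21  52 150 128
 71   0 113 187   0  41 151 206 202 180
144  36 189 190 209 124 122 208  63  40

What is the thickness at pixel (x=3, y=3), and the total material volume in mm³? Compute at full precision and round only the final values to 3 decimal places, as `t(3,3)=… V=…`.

t(3,3)=3.226 V=126.598

span = t_max - t_min = 3.93 - 0.41 = 3.520
L(3,3) = 51, L_eff = 51/255 = 0.200000
t(3,3) = 3.93 - 3.520·0.200000 = 3.226
Σt over all 8·10 pixels = 1091212/6375 ≈ 171.1705098
V = pitch²·Σt = 0.86²·1091212/6375 = 126.598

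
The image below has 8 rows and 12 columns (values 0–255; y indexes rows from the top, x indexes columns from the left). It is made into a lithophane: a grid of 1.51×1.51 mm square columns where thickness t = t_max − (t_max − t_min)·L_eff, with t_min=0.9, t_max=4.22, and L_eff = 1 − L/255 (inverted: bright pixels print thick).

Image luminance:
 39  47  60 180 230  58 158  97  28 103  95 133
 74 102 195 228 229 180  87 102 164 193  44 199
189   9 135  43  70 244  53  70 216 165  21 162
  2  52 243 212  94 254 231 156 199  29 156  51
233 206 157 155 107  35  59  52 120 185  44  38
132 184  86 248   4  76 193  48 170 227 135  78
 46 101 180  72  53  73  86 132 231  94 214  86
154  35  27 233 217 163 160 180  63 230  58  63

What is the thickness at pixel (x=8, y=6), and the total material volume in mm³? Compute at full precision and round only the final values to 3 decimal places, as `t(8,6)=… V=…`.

t(8,6)=3.908 V=553.351

span = t_max - t_min = 4.22 - 0.9 = 3.320
L(8,6) = 231, L_eff = 1 - 231/255 = 0.094118 (inverted)
t(8,6) = 4.22 - 3.320·0.094118 = 3.908
Σt over all 8·12 pixels = 1547132/6375 ≈ 242.6873725
V = pitch²·Σt = 1.51²·1547132/6375 = 553.351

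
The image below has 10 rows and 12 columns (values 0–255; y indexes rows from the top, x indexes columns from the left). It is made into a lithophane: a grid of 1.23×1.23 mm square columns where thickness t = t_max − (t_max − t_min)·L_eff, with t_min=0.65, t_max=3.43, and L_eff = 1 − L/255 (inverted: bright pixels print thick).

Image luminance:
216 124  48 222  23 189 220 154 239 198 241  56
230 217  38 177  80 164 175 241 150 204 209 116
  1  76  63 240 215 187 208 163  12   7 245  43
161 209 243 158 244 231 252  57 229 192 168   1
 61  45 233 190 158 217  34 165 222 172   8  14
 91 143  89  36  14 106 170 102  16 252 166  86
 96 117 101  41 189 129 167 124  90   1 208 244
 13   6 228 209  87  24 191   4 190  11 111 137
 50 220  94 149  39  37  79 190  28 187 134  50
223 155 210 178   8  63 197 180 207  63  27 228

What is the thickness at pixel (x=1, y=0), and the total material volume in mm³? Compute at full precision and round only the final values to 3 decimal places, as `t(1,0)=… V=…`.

span = t_max - t_min = 3.43 - 0.65 = 2.780
L(1,0) = 124, L_eff = 1 - 124/255 = 0.513725 (inverted)
t(1,0) = 3.43 - 2.780·0.513725 = 2.002
Σt over all 10·12 pixels = 322406/1275 ≈ 252.8674510
V = pitch²·Σt = 1.23²·322406/1275 = 382.563

t(1,0)=2.002 V=382.563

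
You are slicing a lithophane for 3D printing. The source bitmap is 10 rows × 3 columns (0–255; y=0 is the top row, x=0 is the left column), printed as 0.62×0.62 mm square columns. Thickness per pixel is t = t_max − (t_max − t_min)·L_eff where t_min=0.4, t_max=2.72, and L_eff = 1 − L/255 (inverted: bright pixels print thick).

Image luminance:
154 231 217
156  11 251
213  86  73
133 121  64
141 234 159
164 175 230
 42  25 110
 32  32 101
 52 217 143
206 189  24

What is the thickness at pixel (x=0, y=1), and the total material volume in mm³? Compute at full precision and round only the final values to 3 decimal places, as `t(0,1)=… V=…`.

t(0,1)=1.819 V=18.553

span = t_max - t_min = 2.72 - 0.4 = 2.320
L(0,1) = 156, L_eff = 1 - 156/255 = 0.388235 (inverted)
t(0,1) = 2.72 - 2.320·0.388235 = 1.819
Σt over all 10·3 pixels = 307688/6375 ≈ 48.2647843
V = pitch²·Σt = 0.62²·307688/6375 = 18.553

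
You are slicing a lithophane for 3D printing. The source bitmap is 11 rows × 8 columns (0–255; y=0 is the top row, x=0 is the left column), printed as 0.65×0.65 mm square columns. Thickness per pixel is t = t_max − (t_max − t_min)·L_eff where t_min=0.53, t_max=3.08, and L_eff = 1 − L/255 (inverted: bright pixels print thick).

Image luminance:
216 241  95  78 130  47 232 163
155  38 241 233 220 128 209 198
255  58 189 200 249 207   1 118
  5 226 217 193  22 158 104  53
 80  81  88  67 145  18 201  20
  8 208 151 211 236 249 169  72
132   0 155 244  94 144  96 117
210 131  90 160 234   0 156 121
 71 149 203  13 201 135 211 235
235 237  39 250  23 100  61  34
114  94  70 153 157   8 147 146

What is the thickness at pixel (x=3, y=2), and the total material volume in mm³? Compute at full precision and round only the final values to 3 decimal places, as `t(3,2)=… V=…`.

span = t_max - t_min = 3.08 - 0.53 = 2.550
L(3,2) = 200, L_eff = 1 - 200/255 = 0.215686 (inverted)
t(3,2) = 3.08 - 2.550·0.215686 = 2.530
Σt over all 11·8 pixels = 167.17
V = pitch²·Σt = 0.65²·167.17 = 70.629

t(3,2)=2.530 V=70.629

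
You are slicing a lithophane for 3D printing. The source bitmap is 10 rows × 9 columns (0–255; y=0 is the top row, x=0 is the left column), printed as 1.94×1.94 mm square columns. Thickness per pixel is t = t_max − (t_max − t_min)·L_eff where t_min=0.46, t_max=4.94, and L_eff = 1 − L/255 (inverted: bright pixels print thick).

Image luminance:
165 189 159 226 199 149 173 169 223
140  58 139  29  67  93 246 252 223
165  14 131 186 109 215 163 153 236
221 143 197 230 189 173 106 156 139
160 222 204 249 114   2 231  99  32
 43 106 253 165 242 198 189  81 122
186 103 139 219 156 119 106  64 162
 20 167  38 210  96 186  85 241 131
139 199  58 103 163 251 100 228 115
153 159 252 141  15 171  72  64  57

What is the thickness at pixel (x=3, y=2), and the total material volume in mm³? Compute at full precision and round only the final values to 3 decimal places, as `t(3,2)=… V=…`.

span = t_max - t_min = 4.94 - 0.46 = 4.480
L(3,2) = 186, L_eff = 1 - 186/255 = 0.270588 (inverted)
t(3,2) = 4.94 - 4.480·0.270588 = 3.728
Σt over all 10·9 pixels = 353057/1275 ≈ 276.9074510
V = pitch²·Σt = 1.94²·353057/1275 = 1042.169

t(3,2)=3.728 V=1042.169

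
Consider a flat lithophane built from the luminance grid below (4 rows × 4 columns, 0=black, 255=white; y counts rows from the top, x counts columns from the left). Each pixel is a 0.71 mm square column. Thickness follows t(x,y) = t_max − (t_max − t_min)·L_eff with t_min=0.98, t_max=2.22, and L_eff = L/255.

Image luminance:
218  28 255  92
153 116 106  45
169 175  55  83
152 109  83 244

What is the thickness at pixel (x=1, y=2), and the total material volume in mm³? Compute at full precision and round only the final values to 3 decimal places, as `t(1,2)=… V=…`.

span = t_max - t_min = 2.22 - 0.98 = 1.240
L(1,2) = 175, L_eff = 175/255 = 0.686275
t(1,2) = 2.22 - 1.240·0.686275 = 1.369
Σt over all 4·4 pixels = 161867/6375 ≈ 25.3909020
V = pitch²·Σt = 0.71²·161867/6375 = 12.800

t(1,2)=1.369 V=12.800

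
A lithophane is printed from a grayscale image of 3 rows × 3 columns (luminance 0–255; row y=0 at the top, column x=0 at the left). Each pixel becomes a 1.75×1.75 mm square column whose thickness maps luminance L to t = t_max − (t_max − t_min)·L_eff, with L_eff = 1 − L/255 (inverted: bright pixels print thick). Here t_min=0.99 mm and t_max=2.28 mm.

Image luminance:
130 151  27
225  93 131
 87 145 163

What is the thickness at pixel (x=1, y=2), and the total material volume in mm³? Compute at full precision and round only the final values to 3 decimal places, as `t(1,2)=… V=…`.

t(1,2)=1.724 V=45.134

span = t_max - t_min = 2.28 - 0.99 = 1.290
L(1,2) = 145, L_eff = 1 - 145/255 = 0.431373 (inverted)
t(1,2) = 2.28 - 1.290·0.431373 = 1.724
Σt over all 3·3 pixels = 125271/8500 ≈ 14.7377647
V = pitch²·Σt = 1.75²·125271/8500 = 45.134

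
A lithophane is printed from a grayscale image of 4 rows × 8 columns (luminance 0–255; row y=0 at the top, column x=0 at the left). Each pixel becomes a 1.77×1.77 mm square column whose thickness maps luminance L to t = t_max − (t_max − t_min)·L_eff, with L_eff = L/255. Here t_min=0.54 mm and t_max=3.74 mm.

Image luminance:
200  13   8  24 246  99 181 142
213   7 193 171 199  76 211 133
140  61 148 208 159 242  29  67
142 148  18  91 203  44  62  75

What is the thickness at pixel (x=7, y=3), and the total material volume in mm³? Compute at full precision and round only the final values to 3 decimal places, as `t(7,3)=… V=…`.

t(7,3)=2.799 V=219.534

span = t_max - t_min = 3.74 - 0.54 = 3.200
L(7,3) = 75, L_eff = 75/255 = 0.294118
t(7,3) = 3.74 - 3.200·0.294118 = 2.799
Σt over all 4·8 pixels = 89344/1275 ≈ 70.0737255
V = pitch²·Σt = 1.77²·89344/1275 = 219.534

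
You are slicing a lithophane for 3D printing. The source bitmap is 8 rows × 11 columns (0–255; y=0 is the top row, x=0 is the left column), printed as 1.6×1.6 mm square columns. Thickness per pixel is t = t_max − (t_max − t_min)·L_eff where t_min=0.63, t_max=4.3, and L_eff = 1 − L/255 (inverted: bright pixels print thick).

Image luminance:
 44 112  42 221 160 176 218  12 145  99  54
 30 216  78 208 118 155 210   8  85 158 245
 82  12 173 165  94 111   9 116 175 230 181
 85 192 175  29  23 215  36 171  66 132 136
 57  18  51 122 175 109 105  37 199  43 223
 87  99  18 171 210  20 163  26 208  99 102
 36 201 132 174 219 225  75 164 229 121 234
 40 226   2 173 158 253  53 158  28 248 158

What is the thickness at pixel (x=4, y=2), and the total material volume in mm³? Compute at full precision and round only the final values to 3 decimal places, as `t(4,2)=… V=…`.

t(4,2)=1.983 V=549.089

span = t_max - t_min = 4.3 - 0.63 = 3.670
L(4,2) = 94, L_eff = 1 - 94/255 = 0.631373 (inverted)
t(4,2) = 4.3 - 3.670·0.631373 = 1.983
Σt over all 8·11 pixels = 5469437/25500 ≈ 214.4877255
V = pitch²·Σt = 1.6²·5469437/25500 = 549.089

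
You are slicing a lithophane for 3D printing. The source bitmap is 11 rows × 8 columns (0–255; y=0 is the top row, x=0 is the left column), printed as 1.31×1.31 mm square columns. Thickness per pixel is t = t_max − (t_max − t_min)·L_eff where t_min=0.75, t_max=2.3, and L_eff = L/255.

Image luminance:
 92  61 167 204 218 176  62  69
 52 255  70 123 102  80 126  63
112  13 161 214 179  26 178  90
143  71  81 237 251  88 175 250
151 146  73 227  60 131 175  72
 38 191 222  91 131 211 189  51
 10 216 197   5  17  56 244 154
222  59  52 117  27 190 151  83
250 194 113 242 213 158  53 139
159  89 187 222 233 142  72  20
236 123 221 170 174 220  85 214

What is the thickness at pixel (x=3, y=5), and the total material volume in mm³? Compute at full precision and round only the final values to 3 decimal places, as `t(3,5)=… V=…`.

span = t_max - t_min = 2.3 - 0.75 = 1.550
L(3,5) = 91, L_eff = 91/255 = 0.356863
t(3,5) = 2.3 - 1.550·0.356863 = 1.747
Σt over all 11·8 pixels = 657853/5100 ≈ 128.9907843
V = pitch²·Σt = 1.31²·657853/5100 = 221.361

t(3,5)=1.747 V=221.361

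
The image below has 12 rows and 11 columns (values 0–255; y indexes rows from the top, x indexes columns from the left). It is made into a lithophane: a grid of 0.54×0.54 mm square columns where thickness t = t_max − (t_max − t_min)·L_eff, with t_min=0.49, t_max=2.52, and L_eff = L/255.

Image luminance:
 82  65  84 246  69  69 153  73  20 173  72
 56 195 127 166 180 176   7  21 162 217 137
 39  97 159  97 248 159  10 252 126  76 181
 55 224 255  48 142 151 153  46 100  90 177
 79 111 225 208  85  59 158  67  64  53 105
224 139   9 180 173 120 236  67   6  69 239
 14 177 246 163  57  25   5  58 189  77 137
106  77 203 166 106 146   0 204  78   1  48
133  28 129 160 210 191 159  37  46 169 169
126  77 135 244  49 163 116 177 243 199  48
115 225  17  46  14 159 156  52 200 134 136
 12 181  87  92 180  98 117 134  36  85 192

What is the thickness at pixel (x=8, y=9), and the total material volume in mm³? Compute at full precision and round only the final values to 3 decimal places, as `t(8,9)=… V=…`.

span = t_max - t_min = 2.52 - 0.49 = 2.030
L(8,9) = 243, L_eff = 243/255 = 0.952941
t(8,9) = 2.52 - 2.030·0.952941 = 0.586
Σt over all 12·11 pixels = 175357/850 ≈ 206.3023529
V = pitch²·Σt = 0.54²·175357/850 = 60.158

t(8,9)=0.586 V=60.158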